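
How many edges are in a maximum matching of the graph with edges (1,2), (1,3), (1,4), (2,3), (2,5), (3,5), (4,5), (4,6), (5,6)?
3 (matching: (1,4), (2,3), (5,6); upper bound floor(n/2) = floor(6/2) = 3)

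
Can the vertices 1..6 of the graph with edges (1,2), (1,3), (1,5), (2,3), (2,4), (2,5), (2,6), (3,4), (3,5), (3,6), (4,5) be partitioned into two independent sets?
No (odd cycle of length 3: 2 -> 1 -> 3 -> 2)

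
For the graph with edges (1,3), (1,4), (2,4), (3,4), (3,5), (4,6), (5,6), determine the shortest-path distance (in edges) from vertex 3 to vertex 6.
2 (path: 3 -> 5 -> 6, 2 edges)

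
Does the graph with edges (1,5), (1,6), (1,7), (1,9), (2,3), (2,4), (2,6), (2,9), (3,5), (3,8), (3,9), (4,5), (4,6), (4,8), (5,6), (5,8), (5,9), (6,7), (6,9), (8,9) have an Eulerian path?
Yes — and in fact it has an Eulerian circuit (the graph is connected and all 9 vertices have even degree)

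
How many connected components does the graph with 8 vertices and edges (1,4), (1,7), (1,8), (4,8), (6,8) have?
4 (components: {1, 4, 6, 7, 8}, {2}, {3}, {5})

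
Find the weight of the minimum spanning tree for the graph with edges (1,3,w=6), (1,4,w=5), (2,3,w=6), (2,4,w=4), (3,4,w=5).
14 (MST edges: (1,4,w=5), (2,4,w=4), (3,4,w=5); sum of weights 5 + 4 + 5 = 14)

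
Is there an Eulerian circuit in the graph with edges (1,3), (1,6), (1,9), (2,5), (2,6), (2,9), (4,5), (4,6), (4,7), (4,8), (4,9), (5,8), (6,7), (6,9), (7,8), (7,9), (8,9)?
No (6 vertices have odd degree: {1, 2, 3, 4, 5, 6}; Eulerian circuit requires 0)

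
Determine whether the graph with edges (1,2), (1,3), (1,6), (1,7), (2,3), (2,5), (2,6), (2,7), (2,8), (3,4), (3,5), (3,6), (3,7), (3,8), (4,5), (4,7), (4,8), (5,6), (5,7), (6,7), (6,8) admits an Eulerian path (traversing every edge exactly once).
Yes (the graph is connected and exactly 2 vertices have odd degree: {3, 5}; any Eulerian path must start and end at those)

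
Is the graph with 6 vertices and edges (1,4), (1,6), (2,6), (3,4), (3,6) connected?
No, it has 2 components: {1, 2, 3, 4, 6}, {5}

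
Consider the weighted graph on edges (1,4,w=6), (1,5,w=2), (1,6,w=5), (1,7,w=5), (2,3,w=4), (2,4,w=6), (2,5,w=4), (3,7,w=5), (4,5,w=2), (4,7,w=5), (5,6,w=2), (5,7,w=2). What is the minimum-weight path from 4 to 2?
6 (path: 4 -> 2; weights 6 = 6)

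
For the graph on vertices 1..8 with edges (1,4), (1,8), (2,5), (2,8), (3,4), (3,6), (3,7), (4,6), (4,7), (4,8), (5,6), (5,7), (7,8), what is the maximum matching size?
4 (matching: (1,8), (2,5), (3,7), (4,6); upper bound floor(n/2) = floor(8/2) = 4)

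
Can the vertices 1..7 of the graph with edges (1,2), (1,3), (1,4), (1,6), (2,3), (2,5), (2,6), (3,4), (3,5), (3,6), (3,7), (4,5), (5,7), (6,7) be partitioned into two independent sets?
No (odd cycle of length 3: 3 -> 1 -> 6 -> 3)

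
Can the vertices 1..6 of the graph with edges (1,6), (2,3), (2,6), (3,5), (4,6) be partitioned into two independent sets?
Yes. Partition: {1, 2, 4, 5}, {3, 6}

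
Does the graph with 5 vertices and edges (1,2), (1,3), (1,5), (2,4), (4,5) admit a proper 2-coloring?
Yes. Partition: {1, 4}, {2, 3, 5}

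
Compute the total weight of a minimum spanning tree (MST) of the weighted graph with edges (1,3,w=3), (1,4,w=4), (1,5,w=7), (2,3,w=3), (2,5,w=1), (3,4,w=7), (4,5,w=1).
8 (MST edges: (1,3,w=3), (2,3,w=3), (2,5,w=1), (4,5,w=1); sum of weights 3 + 3 + 1 + 1 = 8)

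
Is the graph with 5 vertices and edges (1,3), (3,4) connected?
No, it has 3 components: {1, 3, 4}, {2}, {5}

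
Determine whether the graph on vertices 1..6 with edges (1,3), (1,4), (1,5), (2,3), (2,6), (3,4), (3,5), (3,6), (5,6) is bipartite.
No (odd cycle of length 3: 3 -> 1 -> 4 -> 3)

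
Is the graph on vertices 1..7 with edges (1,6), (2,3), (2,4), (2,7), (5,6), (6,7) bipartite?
Yes. Partition: {1, 3, 4, 5, 7}, {2, 6}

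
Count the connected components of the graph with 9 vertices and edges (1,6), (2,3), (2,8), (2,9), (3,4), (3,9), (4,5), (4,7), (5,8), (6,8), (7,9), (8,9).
1 (components: {1, 2, 3, 4, 5, 6, 7, 8, 9})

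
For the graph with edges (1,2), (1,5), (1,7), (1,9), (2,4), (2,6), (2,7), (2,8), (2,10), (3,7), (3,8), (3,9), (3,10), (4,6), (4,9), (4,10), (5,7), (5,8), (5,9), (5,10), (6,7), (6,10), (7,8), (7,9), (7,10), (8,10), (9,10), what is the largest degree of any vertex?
8 (attained at vertices 7, 10)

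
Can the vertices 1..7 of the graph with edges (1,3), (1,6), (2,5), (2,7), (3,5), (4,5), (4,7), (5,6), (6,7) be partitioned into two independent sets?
Yes. Partition: {1, 5, 7}, {2, 3, 4, 6}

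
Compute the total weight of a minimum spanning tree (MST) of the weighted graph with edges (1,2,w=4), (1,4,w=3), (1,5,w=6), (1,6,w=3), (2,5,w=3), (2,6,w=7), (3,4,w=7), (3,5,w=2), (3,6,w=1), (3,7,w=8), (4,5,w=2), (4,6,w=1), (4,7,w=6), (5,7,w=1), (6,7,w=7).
11 (MST edges: (1,4,w=3), (2,5,w=3), (3,5,w=2), (3,6,w=1), (4,6,w=1), (5,7,w=1); sum of weights 3 + 3 + 2 + 1 + 1 + 1 = 11)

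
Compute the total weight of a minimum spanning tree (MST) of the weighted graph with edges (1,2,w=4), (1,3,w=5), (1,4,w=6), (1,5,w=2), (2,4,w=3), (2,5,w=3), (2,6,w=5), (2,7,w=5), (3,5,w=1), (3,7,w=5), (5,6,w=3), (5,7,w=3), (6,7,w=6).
15 (MST edges: (1,5,w=2), (2,4,w=3), (2,5,w=3), (3,5,w=1), (5,6,w=3), (5,7,w=3); sum of weights 2 + 3 + 3 + 1 + 3 + 3 = 15)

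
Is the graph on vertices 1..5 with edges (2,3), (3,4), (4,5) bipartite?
Yes. Partition: {1, 2, 4}, {3, 5}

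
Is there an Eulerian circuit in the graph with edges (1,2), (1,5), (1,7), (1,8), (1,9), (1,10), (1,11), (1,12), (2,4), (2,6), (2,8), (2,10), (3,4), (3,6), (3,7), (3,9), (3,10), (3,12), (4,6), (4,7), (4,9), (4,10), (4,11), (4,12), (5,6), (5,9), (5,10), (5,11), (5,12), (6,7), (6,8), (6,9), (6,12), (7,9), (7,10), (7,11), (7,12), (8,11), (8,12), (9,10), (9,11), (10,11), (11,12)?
No (2 vertices have odd degree: {2, 8}; Eulerian circuit requires 0)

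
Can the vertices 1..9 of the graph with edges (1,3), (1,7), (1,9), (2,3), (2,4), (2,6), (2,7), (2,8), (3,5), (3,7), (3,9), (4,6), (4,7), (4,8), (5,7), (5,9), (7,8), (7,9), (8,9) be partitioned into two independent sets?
No (odd cycle of length 3: 7 -> 1 -> 9 -> 7)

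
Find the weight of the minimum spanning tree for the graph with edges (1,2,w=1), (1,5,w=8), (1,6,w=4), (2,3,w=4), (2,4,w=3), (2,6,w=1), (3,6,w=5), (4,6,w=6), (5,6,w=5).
14 (MST edges: (1,2,w=1), (2,3,w=4), (2,4,w=3), (2,6,w=1), (5,6,w=5); sum of weights 1 + 4 + 3 + 1 + 5 = 14)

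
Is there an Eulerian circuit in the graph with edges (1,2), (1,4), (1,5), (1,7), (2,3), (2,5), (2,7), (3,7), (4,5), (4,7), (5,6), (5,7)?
No (4 vertices have odd degree: {4, 5, 6, 7}; Eulerian circuit requires 0)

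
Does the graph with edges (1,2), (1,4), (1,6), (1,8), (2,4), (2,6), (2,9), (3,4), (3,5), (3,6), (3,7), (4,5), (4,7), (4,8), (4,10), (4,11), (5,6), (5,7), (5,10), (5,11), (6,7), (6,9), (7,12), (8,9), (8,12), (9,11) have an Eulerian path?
Yes (the graph is connected and exactly 2 vertices have odd degree: {7, 11}; any Eulerian path must start and end at those)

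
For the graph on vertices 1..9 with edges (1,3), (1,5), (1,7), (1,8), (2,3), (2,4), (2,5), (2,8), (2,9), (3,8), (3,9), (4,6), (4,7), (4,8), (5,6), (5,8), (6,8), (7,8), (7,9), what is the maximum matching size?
4 (matching: (1,7), (3,9), (4,8), (5,6); upper bound floor(n/2) = floor(9/2) = 4)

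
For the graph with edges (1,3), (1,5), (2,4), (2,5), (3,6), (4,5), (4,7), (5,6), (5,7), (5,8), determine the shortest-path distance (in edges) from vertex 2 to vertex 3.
3 (path: 2 -> 5 -> 1 -> 3, 3 edges)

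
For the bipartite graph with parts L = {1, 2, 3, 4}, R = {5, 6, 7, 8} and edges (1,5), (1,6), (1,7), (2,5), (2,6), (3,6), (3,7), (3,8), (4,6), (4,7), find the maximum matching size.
4 (matching: (1,7), (2,5), (3,8), (4,6); upper bound min(|L|,|R|) = min(4,4) = 4)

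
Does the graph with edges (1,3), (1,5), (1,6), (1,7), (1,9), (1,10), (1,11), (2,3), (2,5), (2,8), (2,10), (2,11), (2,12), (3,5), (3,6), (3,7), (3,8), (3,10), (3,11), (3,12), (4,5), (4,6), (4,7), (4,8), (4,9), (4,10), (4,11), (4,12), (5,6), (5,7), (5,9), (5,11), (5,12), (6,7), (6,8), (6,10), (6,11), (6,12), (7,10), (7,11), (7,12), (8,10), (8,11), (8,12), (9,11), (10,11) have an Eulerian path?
No (6 vertices have odd degree: {1, 3, 5, 6, 8, 12}; Eulerian path requires 0 or 2)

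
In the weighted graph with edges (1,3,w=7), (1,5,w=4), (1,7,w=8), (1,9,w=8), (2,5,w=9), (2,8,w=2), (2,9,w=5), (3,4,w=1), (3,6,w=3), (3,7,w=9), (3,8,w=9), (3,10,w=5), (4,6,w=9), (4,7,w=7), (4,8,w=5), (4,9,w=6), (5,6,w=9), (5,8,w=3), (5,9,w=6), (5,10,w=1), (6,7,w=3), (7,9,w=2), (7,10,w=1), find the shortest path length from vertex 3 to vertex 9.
7 (path: 3 -> 4 -> 9; weights 1 + 6 = 7)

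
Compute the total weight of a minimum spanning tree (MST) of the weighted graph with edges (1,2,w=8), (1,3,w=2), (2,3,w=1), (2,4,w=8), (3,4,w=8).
11 (MST edges: (1,3,w=2), (2,3,w=1), (2,4,w=8); sum of weights 2 + 1 + 8 = 11)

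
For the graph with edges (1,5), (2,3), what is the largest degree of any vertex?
1 (attained at vertices 1, 2, 3, 5)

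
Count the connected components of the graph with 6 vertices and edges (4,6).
5 (components: {1}, {2}, {3}, {4, 6}, {5})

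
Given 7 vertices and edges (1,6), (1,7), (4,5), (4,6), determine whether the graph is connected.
No, it has 3 components: {1, 4, 5, 6, 7}, {2}, {3}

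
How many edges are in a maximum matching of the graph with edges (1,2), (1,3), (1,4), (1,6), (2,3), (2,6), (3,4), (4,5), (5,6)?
3 (matching: (1,2), (3,4), (5,6); upper bound floor(n/2) = floor(6/2) = 3)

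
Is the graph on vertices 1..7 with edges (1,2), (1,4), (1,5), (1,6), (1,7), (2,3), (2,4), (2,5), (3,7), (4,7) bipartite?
No (odd cycle of length 3: 7 -> 1 -> 4 -> 7)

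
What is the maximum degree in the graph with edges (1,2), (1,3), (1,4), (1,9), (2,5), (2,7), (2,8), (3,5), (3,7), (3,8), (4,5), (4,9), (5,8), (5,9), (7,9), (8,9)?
5 (attained at vertices 5, 9)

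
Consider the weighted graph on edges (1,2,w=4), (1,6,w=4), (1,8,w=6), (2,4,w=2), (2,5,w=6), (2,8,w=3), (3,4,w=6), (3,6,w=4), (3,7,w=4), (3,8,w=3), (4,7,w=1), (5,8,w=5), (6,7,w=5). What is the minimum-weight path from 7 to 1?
7 (path: 7 -> 4 -> 2 -> 1; weights 1 + 2 + 4 = 7)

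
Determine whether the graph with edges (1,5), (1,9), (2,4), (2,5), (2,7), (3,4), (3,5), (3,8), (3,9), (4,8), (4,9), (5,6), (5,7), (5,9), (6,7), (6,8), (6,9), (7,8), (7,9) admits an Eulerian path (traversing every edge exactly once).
Yes (the graph is connected and exactly 2 vertices have odd degree: {2, 7}; any Eulerian path must start and end at those)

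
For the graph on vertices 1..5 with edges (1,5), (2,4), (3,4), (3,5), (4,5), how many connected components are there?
1 (components: {1, 2, 3, 4, 5})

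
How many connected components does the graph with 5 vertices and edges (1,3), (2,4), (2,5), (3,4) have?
1 (components: {1, 2, 3, 4, 5})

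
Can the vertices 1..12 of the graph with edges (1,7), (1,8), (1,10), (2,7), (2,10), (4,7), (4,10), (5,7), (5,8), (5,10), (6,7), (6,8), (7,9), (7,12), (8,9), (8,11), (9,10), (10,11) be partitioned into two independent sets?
Yes. Partition: {1, 2, 3, 4, 5, 6, 9, 11, 12}, {7, 8, 10}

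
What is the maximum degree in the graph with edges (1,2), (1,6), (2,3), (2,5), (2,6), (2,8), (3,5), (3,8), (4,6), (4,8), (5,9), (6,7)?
5 (attained at vertex 2)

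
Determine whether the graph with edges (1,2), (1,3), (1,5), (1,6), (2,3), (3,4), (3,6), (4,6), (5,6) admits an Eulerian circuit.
Yes (the graph is connected and all 6 vertices have even degree)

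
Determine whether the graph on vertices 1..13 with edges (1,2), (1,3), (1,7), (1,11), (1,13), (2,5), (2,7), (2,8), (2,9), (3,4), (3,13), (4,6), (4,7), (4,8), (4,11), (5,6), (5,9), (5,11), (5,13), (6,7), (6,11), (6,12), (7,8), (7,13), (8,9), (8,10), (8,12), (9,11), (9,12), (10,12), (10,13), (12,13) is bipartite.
No (odd cycle of length 3: 2 -> 1 -> 7 -> 2)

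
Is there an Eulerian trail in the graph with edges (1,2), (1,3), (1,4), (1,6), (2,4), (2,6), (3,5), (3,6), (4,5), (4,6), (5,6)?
No (4 vertices have odd degree: {2, 3, 5, 6}; Eulerian path requires 0 or 2)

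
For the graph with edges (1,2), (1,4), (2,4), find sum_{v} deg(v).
6 (handshake: sum of degrees = 2|E| = 2 x 3 = 6)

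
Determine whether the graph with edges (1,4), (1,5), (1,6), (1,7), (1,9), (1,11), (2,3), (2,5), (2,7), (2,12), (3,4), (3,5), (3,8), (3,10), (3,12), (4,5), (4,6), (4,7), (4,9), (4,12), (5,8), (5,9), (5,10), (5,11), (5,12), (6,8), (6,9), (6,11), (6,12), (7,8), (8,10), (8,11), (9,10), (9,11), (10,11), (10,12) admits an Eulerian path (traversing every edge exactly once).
Yes (the graph is connected and exactly 2 vertices have odd degree: {4, 5}; any Eulerian path must start and end at those)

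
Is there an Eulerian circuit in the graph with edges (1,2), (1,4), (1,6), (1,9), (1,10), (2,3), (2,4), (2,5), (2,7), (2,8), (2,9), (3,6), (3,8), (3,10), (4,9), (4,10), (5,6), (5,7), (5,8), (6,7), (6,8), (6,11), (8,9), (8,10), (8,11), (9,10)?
No (6 vertices have odd degree: {1, 2, 7, 8, 9, 10}; Eulerian circuit requires 0)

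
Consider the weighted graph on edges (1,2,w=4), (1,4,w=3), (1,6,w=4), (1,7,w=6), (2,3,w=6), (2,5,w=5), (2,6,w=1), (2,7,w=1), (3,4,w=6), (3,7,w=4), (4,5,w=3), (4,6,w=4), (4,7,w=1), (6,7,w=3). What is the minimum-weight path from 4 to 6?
3 (path: 4 -> 7 -> 2 -> 6; weights 1 + 1 + 1 = 3)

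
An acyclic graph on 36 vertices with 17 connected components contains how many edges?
19 (Each of the 17 component trees on V_i vertices has V_i - 1 edges; summing gives V - C = 36 - 17 = 19)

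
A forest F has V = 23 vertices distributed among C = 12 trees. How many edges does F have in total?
11 (Each of the 12 component trees on V_i vertices has V_i - 1 edges; summing gives V - C = 23 - 12 = 11)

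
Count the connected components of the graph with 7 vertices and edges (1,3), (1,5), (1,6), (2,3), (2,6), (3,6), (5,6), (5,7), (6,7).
2 (components: {1, 2, 3, 5, 6, 7}, {4})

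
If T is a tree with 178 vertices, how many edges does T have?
177 (A tree on V vertices has V - 1 edges, so 178 - 1 = 177)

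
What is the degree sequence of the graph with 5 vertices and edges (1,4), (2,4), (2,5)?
[2, 2, 1, 1, 0] (degrees: deg(1)=1, deg(2)=2, deg(3)=0, deg(4)=2, deg(5)=1)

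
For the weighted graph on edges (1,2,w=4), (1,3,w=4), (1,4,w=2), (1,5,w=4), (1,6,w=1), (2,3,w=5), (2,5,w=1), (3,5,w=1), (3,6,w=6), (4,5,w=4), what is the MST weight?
9 (MST edges: (1,3,w=4), (1,4,w=2), (1,6,w=1), (2,5,w=1), (3,5,w=1); sum of weights 4 + 2 + 1 + 1 + 1 = 9)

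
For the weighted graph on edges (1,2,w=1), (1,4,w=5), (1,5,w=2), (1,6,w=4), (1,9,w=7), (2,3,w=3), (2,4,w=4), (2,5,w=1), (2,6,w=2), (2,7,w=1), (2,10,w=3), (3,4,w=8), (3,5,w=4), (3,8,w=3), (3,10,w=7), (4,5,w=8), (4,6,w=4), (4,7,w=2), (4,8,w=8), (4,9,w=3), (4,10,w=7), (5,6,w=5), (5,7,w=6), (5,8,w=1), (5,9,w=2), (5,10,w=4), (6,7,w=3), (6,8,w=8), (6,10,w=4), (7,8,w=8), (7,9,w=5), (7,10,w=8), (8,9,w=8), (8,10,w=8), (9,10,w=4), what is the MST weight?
16 (MST edges: (1,2,w=1), (2,3,w=3), (2,5,w=1), (2,6,w=2), (2,7,w=1), (2,10,w=3), (4,7,w=2), (5,8,w=1), (5,9,w=2); sum of weights 1 + 3 + 1 + 2 + 1 + 3 + 2 + 1 + 2 = 16)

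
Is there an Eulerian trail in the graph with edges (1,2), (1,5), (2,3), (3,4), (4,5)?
Yes — and in fact it has an Eulerian circuit (the graph is connected and all 5 vertices have even degree)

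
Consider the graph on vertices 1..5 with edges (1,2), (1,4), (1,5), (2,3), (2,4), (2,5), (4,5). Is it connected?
Yes (BFS from 1 visits [1, 2, 4, 5, 3] — all 5 vertices reached)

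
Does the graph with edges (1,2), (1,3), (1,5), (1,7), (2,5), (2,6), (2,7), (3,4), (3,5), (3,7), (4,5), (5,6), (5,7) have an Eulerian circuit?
Yes (the graph is connected and all 7 vertices have even degree)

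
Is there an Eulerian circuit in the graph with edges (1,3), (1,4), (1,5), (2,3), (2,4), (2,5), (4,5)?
No (4 vertices have odd degree: {1, 2, 4, 5}; Eulerian circuit requires 0)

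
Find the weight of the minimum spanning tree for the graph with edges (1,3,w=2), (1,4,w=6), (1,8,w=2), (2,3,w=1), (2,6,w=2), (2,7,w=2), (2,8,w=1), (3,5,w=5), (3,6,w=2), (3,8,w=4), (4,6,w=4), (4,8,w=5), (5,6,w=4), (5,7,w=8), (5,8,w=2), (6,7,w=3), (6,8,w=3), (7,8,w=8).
14 (MST edges: (1,8,w=2), (2,3,w=1), (2,6,w=2), (2,7,w=2), (2,8,w=1), (4,6,w=4), (5,8,w=2); sum of weights 2 + 1 + 2 + 2 + 1 + 4 + 2 = 14)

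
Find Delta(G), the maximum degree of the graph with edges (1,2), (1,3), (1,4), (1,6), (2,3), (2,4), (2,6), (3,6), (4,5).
4 (attained at vertices 1, 2)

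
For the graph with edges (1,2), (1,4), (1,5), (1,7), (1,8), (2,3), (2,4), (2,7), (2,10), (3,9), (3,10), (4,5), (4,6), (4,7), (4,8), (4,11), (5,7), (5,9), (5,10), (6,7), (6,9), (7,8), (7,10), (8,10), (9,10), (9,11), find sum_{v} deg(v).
52 (handshake: sum of degrees = 2|E| = 2 x 26 = 52)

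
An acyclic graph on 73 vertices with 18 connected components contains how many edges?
55 (Each of the 18 component trees on V_i vertices has V_i - 1 edges; summing gives V - C = 73 - 18 = 55)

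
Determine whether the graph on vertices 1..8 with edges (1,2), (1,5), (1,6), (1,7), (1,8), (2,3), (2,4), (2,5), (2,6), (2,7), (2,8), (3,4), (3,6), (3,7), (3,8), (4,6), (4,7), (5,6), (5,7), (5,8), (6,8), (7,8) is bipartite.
No (odd cycle of length 3: 8 -> 1 -> 7 -> 8)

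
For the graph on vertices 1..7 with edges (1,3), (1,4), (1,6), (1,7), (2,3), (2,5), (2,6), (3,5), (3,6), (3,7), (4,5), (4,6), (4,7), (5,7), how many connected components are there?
1 (components: {1, 2, 3, 4, 5, 6, 7})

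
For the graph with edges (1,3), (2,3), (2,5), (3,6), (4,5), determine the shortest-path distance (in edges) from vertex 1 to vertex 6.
2 (path: 1 -> 3 -> 6, 2 edges)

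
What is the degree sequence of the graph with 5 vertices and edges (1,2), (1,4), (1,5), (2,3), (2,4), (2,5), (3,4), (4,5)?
[4, 4, 3, 3, 2] (degrees: deg(1)=3, deg(2)=4, deg(3)=2, deg(4)=4, deg(5)=3)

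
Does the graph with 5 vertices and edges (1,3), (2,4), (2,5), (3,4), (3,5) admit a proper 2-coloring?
Yes. Partition: {1, 4, 5}, {2, 3}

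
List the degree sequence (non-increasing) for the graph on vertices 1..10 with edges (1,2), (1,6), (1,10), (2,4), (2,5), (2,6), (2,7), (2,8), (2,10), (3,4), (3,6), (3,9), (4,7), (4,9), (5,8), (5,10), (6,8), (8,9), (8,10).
[7, 5, 4, 4, 4, 3, 3, 3, 3, 2] (degrees: deg(1)=3, deg(2)=7, deg(3)=3, deg(4)=4, deg(5)=3, deg(6)=4, deg(7)=2, deg(8)=5, deg(9)=3, deg(10)=4)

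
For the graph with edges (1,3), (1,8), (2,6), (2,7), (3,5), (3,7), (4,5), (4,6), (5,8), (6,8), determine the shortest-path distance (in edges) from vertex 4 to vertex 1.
3 (path: 4 -> 5 -> 3 -> 1, 3 edges)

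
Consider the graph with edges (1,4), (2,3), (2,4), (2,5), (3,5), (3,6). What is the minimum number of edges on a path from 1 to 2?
2 (path: 1 -> 4 -> 2, 2 edges)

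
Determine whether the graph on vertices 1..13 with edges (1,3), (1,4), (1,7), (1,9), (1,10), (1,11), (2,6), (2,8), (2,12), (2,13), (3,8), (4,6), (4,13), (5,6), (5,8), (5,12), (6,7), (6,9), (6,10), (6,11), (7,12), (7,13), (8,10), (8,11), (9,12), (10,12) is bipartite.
Yes. Partition: {1, 6, 8, 12, 13}, {2, 3, 4, 5, 7, 9, 10, 11}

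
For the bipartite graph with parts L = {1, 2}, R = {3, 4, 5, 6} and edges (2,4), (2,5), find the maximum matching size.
1 (matching: (2,5); upper bound min(|L|,|R|) = min(2,4) = 2)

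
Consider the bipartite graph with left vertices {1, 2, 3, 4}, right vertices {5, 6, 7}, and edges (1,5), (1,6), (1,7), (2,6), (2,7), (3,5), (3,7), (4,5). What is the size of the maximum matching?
3 (matching: (1,7), (2,6), (3,5); upper bound min(|L|,|R|) = min(4,3) = 3)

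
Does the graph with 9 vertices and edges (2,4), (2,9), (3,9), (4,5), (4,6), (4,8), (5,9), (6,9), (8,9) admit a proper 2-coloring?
Yes. Partition: {1, 2, 3, 5, 6, 7, 8}, {4, 9}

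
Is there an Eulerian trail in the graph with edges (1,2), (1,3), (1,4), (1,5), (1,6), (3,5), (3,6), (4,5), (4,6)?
No (6 vertices have odd degree: {1, 2, 3, 4, 5, 6}; Eulerian path requires 0 or 2)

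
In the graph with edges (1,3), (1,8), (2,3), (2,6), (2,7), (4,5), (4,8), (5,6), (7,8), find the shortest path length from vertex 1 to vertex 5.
3 (path: 1 -> 8 -> 4 -> 5, 3 edges)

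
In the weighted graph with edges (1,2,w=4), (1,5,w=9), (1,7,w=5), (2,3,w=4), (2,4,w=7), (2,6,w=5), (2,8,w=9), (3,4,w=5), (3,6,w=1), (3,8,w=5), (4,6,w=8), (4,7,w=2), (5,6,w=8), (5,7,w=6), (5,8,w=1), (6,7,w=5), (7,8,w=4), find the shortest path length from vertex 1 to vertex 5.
9 (path: 1 -> 5; weights 9 = 9)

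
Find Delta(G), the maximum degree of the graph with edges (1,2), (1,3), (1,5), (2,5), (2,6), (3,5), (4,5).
4 (attained at vertex 5)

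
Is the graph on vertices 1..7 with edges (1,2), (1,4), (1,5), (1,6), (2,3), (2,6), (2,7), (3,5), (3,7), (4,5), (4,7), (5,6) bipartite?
No (odd cycle of length 3: 6 -> 1 -> 5 -> 6)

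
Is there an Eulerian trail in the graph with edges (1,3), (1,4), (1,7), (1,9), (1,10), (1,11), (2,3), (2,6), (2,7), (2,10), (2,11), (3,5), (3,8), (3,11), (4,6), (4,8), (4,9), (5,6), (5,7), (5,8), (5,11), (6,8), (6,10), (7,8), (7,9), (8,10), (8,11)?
No (8 vertices have odd degree: {2, 3, 5, 6, 7, 8, 9, 11}; Eulerian path requires 0 or 2)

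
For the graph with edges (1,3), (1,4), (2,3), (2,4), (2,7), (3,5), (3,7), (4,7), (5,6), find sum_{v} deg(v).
18 (handshake: sum of degrees = 2|E| = 2 x 9 = 18)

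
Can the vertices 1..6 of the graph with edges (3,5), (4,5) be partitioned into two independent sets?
Yes. Partition: {1, 2, 3, 4, 6}, {5}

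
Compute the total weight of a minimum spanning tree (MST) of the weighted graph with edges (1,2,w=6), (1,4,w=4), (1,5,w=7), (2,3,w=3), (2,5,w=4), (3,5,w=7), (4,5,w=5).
16 (MST edges: (1,4,w=4), (2,3,w=3), (2,5,w=4), (4,5,w=5); sum of weights 4 + 3 + 4 + 5 = 16)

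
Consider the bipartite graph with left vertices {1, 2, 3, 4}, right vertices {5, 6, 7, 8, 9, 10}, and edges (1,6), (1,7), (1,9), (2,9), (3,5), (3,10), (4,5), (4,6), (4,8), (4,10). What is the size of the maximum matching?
4 (matching: (1,7), (2,9), (3,10), (4,8); upper bound min(|L|,|R|) = min(4,6) = 4)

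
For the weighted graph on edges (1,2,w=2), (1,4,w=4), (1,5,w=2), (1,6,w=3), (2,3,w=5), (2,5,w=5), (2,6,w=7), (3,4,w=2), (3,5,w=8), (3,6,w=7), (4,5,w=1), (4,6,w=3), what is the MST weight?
10 (MST edges: (1,2,w=2), (1,5,w=2), (1,6,w=3), (3,4,w=2), (4,5,w=1); sum of weights 2 + 2 + 3 + 2 + 1 = 10)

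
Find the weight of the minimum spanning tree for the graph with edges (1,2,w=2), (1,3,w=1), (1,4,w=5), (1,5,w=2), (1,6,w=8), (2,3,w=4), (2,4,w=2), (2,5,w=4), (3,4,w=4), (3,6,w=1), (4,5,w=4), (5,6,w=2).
8 (MST edges: (1,2,w=2), (1,3,w=1), (1,5,w=2), (2,4,w=2), (3,6,w=1); sum of weights 2 + 1 + 2 + 2 + 1 = 8)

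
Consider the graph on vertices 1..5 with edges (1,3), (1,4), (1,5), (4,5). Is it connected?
No, it has 2 components: {1, 3, 4, 5}, {2}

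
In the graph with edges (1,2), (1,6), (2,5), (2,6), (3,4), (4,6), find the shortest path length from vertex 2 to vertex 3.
3 (path: 2 -> 6 -> 4 -> 3, 3 edges)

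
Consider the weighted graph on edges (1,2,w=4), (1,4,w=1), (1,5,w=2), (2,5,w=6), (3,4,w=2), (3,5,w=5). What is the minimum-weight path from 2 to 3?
7 (path: 2 -> 1 -> 4 -> 3; weights 4 + 1 + 2 = 7)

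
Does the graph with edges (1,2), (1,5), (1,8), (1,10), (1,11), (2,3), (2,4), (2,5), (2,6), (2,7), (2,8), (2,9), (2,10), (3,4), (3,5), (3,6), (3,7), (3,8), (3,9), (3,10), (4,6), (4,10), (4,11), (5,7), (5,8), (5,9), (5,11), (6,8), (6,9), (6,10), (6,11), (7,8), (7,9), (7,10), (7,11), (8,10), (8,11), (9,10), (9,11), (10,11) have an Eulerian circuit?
No (8 vertices have odd degree: {1, 2, 4, 5, 6, 7, 9, 10}; Eulerian circuit requires 0)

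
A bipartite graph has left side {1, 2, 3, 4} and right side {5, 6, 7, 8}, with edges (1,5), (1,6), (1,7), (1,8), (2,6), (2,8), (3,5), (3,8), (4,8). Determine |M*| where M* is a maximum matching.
4 (matching: (1,7), (2,6), (3,5), (4,8); upper bound min(|L|,|R|) = min(4,4) = 4)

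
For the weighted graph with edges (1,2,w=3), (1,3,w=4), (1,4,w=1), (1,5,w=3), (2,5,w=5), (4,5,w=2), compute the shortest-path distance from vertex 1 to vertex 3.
4 (path: 1 -> 3; weights 4 = 4)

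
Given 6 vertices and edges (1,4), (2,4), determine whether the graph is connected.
No, it has 4 components: {1, 2, 4}, {3}, {5}, {6}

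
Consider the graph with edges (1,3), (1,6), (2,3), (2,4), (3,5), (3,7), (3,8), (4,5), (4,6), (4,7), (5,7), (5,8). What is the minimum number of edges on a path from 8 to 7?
2 (path: 8 -> 3 -> 7, 2 edges)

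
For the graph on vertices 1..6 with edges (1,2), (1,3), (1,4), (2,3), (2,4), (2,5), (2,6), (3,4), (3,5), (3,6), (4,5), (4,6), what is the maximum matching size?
3 (matching: (1,3), (2,5), (4,6); upper bound floor(n/2) = floor(6/2) = 3)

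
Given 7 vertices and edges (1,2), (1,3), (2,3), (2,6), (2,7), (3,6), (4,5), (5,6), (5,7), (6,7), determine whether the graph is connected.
Yes (BFS from 1 visits [1, 2, 3, 6, 7, 5, 4] — all 7 vertices reached)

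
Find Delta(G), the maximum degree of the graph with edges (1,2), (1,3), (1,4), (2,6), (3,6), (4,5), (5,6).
3 (attained at vertices 1, 6)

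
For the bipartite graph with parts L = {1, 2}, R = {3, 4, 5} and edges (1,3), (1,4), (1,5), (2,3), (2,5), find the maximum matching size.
2 (matching: (1,4), (2,5); upper bound min(|L|,|R|) = min(2,3) = 2)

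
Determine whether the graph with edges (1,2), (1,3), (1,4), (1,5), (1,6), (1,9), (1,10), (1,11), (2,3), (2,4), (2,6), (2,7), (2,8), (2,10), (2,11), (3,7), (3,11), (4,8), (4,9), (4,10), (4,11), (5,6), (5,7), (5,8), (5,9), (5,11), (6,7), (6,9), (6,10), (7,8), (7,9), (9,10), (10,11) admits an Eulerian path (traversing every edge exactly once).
Yes — and in fact it has an Eulerian circuit (the graph is connected and all 11 vertices have even degree)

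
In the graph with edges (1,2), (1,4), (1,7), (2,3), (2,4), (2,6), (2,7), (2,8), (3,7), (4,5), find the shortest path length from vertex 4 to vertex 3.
2 (path: 4 -> 2 -> 3, 2 edges)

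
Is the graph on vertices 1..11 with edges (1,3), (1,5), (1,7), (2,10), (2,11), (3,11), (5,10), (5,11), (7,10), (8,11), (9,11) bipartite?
Yes. Partition: {1, 4, 6, 10, 11}, {2, 3, 5, 7, 8, 9}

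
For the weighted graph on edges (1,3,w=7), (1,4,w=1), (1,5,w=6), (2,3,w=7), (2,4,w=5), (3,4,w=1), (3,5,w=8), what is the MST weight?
13 (MST edges: (1,4,w=1), (1,5,w=6), (2,4,w=5), (3,4,w=1); sum of weights 1 + 6 + 5 + 1 = 13)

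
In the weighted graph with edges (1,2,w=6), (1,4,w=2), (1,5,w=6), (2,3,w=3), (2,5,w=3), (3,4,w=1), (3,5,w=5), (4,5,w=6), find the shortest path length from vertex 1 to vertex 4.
2 (path: 1 -> 4; weights 2 = 2)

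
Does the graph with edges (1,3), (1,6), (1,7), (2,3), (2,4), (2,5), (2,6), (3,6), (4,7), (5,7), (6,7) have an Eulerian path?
Yes (the graph is connected and exactly 2 vertices have odd degree: {1, 3}; any Eulerian path must start and end at those)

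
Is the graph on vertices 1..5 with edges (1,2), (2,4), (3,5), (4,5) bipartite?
Yes. Partition: {1, 3, 4}, {2, 5}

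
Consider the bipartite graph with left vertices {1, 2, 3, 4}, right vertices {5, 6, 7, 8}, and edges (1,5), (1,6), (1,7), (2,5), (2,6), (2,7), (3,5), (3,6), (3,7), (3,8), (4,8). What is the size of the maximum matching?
4 (matching: (1,7), (2,6), (3,5), (4,8); upper bound min(|L|,|R|) = min(4,4) = 4)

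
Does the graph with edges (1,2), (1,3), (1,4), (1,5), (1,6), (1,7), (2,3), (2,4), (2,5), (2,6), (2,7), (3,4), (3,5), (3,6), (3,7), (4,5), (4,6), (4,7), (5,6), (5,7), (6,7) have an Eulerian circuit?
Yes (the graph is connected and all 7 vertices have even degree)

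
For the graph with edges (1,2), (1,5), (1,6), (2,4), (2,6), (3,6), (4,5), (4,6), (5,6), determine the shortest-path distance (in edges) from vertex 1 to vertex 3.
2 (path: 1 -> 6 -> 3, 2 edges)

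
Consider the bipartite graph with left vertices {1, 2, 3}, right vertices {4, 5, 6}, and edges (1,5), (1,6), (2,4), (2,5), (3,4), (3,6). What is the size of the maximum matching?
3 (matching: (1,6), (2,5), (3,4); upper bound min(|L|,|R|) = min(3,3) = 3)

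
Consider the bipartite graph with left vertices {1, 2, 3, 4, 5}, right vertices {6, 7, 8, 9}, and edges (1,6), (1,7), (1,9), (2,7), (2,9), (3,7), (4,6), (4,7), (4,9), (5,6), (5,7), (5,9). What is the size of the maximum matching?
3 (matching: (1,9), (2,7), (4,6); upper bound min(|L|,|R|) = min(5,4) = 4)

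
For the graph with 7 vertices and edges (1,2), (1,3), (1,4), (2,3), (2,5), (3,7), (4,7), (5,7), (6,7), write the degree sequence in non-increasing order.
[4, 3, 3, 3, 2, 2, 1] (degrees: deg(1)=3, deg(2)=3, deg(3)=3, deg(4)=2, deg(5)=2, deg(6)=1, deg(7)=4)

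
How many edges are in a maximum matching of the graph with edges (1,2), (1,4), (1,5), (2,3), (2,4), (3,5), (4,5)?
2 (matching: (2,4), (3,5); upper bound floor(n/2) = floor(5/2) = 2)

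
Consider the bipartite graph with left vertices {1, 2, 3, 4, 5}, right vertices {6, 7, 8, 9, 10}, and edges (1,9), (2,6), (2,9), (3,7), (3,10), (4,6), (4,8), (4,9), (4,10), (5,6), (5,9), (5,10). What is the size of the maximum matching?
5 (matching: (1,9), (2,6), (3,7), (4,8), (5,10); upper bound min(|L|,|R|) = min(5,5) = 5)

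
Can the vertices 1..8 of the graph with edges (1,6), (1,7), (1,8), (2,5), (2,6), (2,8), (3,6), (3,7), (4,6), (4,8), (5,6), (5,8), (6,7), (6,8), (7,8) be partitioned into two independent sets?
No (odd cycle of length 3: 7 -> 1 -> 8 -> 7)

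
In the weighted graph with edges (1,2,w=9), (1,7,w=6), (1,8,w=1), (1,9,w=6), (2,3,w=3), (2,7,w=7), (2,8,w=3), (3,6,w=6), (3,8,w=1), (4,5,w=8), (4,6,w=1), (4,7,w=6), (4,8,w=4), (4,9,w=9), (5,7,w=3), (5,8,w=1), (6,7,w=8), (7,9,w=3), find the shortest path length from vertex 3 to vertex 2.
3 (path: 3 -> 2; weights 3 = 3)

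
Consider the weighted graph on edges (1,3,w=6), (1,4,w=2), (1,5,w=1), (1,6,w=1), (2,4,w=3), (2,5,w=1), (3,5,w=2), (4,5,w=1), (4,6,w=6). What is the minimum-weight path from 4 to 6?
3 (path: 4 -> 1 -> 6; weights 2 + 1 = 3)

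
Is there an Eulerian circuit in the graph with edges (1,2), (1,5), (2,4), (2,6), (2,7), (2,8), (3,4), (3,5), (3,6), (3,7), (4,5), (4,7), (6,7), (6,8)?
No (2 vertices have odd degree: {2, 5}; Eulerian circuit requires 0)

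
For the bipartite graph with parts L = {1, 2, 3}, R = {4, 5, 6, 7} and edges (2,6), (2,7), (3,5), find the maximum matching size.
2 (matching: (2,7), (3,5); upper bound min(|L|,|R|) = min(3,4) = 3)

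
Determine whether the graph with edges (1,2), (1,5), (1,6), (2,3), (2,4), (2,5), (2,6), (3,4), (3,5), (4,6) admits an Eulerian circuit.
No (6 vertices have odd degree: {1, 2, 3, 4, 5, 6}; Eulerian circuit requires 0)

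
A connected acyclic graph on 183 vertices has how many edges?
182 (A tree on V vertices has V - 1 edges, so 183 - 1 = 182)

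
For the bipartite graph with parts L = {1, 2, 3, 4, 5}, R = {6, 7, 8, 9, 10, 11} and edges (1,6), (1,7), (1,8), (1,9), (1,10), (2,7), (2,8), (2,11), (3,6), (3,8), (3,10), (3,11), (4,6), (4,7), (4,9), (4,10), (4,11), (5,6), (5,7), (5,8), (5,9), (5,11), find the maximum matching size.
5 (matching: (1,10), (2,11), (3,8), (4,9), (5,7); upper bound min(|L|,|R|) = min(5,6) = 5)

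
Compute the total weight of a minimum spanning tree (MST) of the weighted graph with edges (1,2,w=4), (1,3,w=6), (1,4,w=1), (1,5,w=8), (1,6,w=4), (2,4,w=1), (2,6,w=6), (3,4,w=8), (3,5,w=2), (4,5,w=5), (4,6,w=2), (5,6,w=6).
11 (MST edges: (1,4,w=1), (2,4,w=1), (3,5,w=2), (4,5,w=5), (4,6,w=2); sum of weights 1 + 1 + 2 + 5 + 2 = 11)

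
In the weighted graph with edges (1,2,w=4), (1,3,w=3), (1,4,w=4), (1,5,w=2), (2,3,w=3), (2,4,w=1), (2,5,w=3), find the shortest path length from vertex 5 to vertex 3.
5 (path: 5 -> 1 -> 3; weights 2 + 3 = 5)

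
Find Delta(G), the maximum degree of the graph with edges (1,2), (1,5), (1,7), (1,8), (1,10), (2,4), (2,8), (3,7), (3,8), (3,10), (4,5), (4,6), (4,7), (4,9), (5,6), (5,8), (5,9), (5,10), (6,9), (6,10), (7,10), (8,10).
6 (attained at vertices 5, 10)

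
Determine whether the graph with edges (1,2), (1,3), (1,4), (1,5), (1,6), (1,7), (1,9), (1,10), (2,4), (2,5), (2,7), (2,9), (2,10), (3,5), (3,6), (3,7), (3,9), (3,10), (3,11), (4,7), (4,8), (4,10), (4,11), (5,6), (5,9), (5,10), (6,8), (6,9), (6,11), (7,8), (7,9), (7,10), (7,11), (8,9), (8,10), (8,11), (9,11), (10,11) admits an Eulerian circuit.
No (2 vertices have odd degree: {3, 11}; Eulerian circuit requires 0)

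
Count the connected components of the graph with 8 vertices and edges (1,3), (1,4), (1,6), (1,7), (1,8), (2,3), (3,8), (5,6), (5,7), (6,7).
1 (components: {1, 2, 3, 4, 5, 6, 7, 8})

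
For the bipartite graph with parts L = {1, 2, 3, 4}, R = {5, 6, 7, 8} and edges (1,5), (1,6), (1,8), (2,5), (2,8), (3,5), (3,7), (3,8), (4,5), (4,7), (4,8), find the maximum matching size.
4 (matching: (1,6), (2,8), (3,7), (4,5); upper bound min(|L|,|R|) = min(4,4) = 4)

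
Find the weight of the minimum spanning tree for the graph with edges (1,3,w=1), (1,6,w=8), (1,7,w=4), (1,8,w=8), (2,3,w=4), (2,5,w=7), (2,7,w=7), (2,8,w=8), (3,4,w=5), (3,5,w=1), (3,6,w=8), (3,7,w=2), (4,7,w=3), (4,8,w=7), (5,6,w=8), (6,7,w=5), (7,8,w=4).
20 (MST edges: (1,3,w=1), (2,3,w=4), (3,5,w=1), (3,7,w=2), (4,7,w=3), (6,7,w=5), (7,8,w=4); sum of weights 1 + 4 + 1 + 2 + 3 + 5 + 4 = 20)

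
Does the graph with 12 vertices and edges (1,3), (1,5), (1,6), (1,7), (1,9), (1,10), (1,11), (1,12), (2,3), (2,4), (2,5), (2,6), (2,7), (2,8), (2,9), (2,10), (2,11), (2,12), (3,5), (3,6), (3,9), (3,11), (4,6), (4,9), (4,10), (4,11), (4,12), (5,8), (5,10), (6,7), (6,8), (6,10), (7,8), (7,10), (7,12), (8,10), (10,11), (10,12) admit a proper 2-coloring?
No (odd cycle of length 3: 5 -> 1 -> 3 -> 5)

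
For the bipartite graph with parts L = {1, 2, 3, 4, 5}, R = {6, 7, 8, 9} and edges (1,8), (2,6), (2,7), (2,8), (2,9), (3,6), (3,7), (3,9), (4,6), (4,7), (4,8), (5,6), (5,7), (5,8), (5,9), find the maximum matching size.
4 (matching: (1,8), (2,9), (3,7), (4,6); upper bound min(|L|,|R|) = min(5,4) = 4)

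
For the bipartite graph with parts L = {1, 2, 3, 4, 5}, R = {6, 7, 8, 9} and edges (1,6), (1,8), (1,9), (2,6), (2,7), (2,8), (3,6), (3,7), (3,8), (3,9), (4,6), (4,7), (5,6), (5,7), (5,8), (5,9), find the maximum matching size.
4 (matching: (1,9), (2,8), (3,7), (4,6); upper bound min(|L|,|R|) = min(5,4) = 4)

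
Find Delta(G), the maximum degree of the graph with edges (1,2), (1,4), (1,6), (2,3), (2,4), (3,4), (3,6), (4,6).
4 (attained at vertex 4)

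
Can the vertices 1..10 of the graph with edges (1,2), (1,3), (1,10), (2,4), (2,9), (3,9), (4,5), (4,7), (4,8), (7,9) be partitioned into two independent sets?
Yes. Partition: {1, 4, 6, 9}, {2, 3, 5, 7, 8, 10}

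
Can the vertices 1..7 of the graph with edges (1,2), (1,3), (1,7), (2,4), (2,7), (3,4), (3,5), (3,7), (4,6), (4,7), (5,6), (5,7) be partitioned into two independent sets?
No (odd cycle of length 3: 7 -> 1 -> 3 -> 7)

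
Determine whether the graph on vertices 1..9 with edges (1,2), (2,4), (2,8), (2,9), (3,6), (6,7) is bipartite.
Yes. Partition: {1, 3, 4, 5, 7, 8, 9}, {2, 6}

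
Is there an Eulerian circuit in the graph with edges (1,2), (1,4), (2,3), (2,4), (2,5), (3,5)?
Yes (the graph is connected and all 5 vertices have even degree)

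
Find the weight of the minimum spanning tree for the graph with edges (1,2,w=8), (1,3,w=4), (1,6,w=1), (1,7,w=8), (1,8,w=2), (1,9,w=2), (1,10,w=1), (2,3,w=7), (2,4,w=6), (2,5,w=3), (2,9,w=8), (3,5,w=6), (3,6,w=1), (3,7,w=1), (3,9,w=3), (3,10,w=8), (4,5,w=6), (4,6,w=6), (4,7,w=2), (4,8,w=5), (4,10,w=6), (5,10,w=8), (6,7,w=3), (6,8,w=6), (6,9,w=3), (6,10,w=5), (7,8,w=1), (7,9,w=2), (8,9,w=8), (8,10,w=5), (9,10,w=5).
18 (MST edges: (1,6,w=1), (1,9,w=2), (1,10,w=1), (2,4,w=6), (2,5,w=3), (3,6,w=1), (3,7,w=1), (4,7,w=2), (7,8,w=1); sum of weights 1 + 2 + 1 + 6 + 3 + 1 + 1 + 2 + 1 = 18)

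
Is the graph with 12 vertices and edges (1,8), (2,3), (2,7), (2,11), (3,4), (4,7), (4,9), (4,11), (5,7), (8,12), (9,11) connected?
No, it has 4 components: {1, 8, 12}, {2, 3, 4, 5, 7, 9, 11}, {6}, {10}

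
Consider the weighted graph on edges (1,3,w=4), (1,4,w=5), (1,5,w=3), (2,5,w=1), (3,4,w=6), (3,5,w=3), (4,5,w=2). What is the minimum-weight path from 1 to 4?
5 (path: 1 -> 4; weights 5 = 5)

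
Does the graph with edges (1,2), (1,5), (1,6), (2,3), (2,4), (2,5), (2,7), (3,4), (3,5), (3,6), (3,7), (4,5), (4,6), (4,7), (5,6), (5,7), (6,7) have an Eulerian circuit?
No (6 vertices have odd degree: {1, 2, 3, 4, 6, 7}; Eulerian circuit requires 0)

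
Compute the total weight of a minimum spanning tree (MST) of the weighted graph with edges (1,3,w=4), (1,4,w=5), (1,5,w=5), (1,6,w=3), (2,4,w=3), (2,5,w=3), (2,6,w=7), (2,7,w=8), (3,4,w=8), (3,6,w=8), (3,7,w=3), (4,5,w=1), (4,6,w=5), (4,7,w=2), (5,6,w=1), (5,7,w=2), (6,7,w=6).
13 (MST edges: (1,6,w=3), (2,5,w=3), (3,7,w=3), (4,5,w=1), (4,7,w=2), (5,6,w=1); sum of weights 3 + 3 + 3 + 1 + 2 + 1 = 13)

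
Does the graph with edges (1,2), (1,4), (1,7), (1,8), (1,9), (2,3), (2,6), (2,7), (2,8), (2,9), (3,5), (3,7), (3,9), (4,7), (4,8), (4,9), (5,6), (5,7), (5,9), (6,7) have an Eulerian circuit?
No (4 vertices have odd degree: {1, 6, 8, 9}; Eulerian circuit requires 0)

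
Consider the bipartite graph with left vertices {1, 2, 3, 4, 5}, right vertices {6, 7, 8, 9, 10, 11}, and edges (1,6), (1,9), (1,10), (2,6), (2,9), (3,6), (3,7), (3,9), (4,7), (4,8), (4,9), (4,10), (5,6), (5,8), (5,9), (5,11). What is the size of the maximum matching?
5 (matching: (1,10), (2,9), (3,7), (4,8), (5,11); upper bound min(|L|,|R|) = min(5,6) = 5)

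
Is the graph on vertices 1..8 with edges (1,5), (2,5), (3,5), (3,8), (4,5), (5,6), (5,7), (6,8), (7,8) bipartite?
Yes. Partition: {1, 2, 3, 4, 6, 7}, {5, 8}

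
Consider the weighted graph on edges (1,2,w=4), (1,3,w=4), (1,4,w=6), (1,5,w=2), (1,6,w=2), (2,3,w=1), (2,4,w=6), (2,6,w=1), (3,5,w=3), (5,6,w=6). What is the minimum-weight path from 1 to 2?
3 (path: 1 -> 6 -> 2; weights 2 + 1 = 3)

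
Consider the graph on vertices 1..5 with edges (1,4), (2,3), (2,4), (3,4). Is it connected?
No, it has 2 components: {1, 2, 3, 4}, {5}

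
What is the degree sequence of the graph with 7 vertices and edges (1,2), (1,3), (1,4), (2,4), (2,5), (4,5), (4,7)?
[4, 3, 3, 2, 1, 1, 0] (degrees: deg(1)=3, deg(2)=3, deg(3)=1, deg(4)=4, deg(5)=2, deg(6)=0, deg(7)=1)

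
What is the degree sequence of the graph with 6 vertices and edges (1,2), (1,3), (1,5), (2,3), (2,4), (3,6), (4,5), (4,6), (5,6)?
[3, 3, 3, 3, 3, 3] (degrees: deg(1)=3, deg(2)=3, deg(3)=3, deg(4)=3, deg(5)=3, deg(6)=3)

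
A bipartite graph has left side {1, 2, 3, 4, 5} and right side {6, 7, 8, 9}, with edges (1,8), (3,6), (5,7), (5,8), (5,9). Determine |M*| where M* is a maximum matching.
3 (matching: (1,8), (3,6), (5,9); upper bound min(|L|,|R|) = min(5,4) = 4)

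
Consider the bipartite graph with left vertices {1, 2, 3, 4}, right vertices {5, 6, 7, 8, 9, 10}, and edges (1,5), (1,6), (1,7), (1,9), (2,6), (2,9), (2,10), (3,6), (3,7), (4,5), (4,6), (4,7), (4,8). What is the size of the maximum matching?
4 (matching: (1,9), (2,10), (3,7), (4,8); upper bound min(|L|,|R|) = min(4,6) = 4)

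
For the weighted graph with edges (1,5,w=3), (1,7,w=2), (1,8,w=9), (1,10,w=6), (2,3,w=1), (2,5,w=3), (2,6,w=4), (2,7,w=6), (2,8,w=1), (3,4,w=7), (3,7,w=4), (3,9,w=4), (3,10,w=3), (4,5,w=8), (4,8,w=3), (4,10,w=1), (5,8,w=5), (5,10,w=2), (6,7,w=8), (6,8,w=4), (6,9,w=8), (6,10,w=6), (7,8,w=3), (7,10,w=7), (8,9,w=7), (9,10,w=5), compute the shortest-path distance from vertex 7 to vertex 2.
4 (path: 7 -> 8 -> 2; weights 3 + 1 = 4)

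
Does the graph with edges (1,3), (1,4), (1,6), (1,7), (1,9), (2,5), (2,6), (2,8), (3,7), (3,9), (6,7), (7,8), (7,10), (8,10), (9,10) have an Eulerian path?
No (10 vertices have odd degree: {1, 2, 3, 4, 5, 6, 7, 8, 9, 10}; Eulerian path requires 0 or 2)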